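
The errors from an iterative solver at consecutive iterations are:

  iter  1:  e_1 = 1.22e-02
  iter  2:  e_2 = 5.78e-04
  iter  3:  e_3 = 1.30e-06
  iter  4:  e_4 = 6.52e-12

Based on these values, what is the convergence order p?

Consecutive ratios: e_4/e_3 = 6.52e-12/1.30e-06 = 5.01538e-06, e_3/e_2 = 1.30e-06/5.78e-04 = 0.00224913.
p ≈ ln(5.01538e-06)/ln(0.00224913) = -12.2030/-6.0972 ≈ 2.00.
So the convergence is quadratic (order 2).

2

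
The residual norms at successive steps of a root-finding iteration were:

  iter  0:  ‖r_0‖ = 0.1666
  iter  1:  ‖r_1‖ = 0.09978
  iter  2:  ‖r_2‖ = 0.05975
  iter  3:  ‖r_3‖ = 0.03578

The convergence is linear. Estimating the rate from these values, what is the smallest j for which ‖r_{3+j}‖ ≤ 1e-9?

34

Rate ρ ≈ ‖r_3‖/‖r_2‖ = 0.03578/0.05975 = 0.5988.
After j more steps, ‖r_{3+j}‖ ≈ 0.03578·ρ^j; need ρ^j ≤ 1e-9/0.03578 = 2.79486e-08.
j ≥ ln(2.79486e-08)/ln(0.5988) = -17.3929/-0.51283 = 33.916.
So 34 more iterations are needed.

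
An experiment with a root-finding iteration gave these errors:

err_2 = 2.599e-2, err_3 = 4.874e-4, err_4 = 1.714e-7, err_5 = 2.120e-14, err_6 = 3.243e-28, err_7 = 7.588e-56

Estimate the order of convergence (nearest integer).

Consecutive ratios: err_7/err_6 = 7.588e-56/3.243e-28 = 2.33981e-28, err_6/err_5 = 3.243e-28/2.120e-14 = 1.52972e-14.
p ≈ ln(2.33981e-28)/ln(1.52972e-14) = -63.6223/-31.8111 ≈ 2.00.
So the convergence is quadratic (order 2).

2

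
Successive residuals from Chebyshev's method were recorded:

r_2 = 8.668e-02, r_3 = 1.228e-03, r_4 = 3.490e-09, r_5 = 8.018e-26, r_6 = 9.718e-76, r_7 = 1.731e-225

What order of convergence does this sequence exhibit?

Consecutive ratios: r_7/r_6 = 1.731e-225/9.718e-76 = 1.78123e-150, r_6/r_5 = 9.718e-76/8.018e-26 = 1.21202e-50.
p ≈ ln(1.78123e-150)/ln(1.21202e-50) = -344.8105/-114.9370 ≈ 3.00.
So the convergence is cubic (order 3).

3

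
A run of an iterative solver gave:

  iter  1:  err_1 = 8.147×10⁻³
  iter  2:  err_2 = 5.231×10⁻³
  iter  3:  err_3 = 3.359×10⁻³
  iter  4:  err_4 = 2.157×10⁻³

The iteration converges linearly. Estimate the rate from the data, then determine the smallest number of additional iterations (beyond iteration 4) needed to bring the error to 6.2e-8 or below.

Rate ρ ≈ err_4/err_3 = 2.157×10⁻³/3.359×10⁻³ = 0.6422.
After j more steps, err_{4+j} ≈ 2.157×10⁻³·ρ^j; need ρ^j ≤ 6.2e-8/2.157×10⁻³ = 2.87436e-05.
j ≥ ln(2.87436e-05)/ln(0.6422) = -10.4571/-0.44286 = 23.613.
So 24 more iterations are needed.

24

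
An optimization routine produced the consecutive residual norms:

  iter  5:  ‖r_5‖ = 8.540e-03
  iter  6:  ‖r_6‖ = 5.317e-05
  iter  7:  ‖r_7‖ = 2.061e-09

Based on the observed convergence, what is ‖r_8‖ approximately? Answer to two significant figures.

3.1e-18

First estimate the order: p ≈ ln(‖r_7‖/‖r_6‖) / ln(‖r_6‖/‖r_5‖) = ln(2.061e-09/5.317e-05)/ln(5.317e-05/8.540e-03) = ln(3.87625e-05)/ln(0.006226) ≈ 2.0000.
Then ‖r_8‖ ≈ ‖r_7‖·(‖r_7‖/‖r_6‖)^p = 2.061e-09·(3.87625e-05)^2.0000 = 2.061e-09·1.50253e-09 ≈ 3.097e-18.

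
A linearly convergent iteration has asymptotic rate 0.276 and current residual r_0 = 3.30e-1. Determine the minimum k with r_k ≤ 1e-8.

14

After k steps, r_k ≈ 3.30e-1·0.276^k.
Need 0.276^k ≤ 1e-8/3.30e-1 = 3.0303e-08.
k ≥ ln(3.0303e-08)/ln(0.276) = -17.3120/-1.28735 = 13.448.
Smallest integer k = 14.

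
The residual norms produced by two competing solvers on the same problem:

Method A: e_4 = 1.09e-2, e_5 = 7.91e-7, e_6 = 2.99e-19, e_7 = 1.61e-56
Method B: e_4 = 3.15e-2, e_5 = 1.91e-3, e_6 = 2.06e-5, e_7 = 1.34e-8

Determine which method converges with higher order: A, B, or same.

Method A: p ≈ ln(1.61e-56/2.99e-19)/ln(2.99e-19/7.91e-7) ≈ 3.00.
Method B: p ≈ ln(1.34e-8/2.06e-5)/ln(2.06e-5/1.91e-3) ≈ 1.62.
Method A has the higher order (≈3.0 vs ≈1.6).

A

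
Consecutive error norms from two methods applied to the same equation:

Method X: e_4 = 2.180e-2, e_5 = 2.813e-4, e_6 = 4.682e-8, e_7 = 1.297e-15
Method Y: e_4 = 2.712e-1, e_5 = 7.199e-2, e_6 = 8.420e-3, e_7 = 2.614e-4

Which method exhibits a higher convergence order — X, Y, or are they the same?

X

Method X: p ≈ ln(1.297e-15/4.682e-8)/ln(4.682e-8/2.813e-4) ≈ 2.00.
Method Y: p ≈ ln(2.614e-4/8.420e-3)/ln(8.420e-3/7.199e-2) ≈ 1.62.
Method X has the higher order (≈2.0 vs ≈1.6).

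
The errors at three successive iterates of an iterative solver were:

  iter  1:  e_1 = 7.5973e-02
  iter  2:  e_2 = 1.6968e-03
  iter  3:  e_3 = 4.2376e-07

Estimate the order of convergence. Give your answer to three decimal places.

p ≈ ln(e_3/e_2) / ln(e_2/e_1)
  = ln(4.2376e-07/1.6968e-03) / ln(1.6968e-03/7.5973e-02)
  = ln(0.000249741) / ln(0.0223343)
  = -8.295086 / -3.801632 ≈ 2.181980

2.182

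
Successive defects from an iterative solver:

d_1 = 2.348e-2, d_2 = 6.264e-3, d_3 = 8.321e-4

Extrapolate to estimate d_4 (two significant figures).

First estimate the order: p ≈ ln(d_3/d_2) / ln(d_2/d_1) = ln(8.321e-4/6.264e-3)/ln(6.264e-3/2.348e-2) = ln(0.132838)/ln(0.26678) ≈ 1.5277.
Then d_4 ≈ d_3·(d_3/d_2)^p = 8.321e-4·(0.132838)^1.5277 = 8.321e-4·0.0457825 ≈ 3.81e-05.

3.8e-5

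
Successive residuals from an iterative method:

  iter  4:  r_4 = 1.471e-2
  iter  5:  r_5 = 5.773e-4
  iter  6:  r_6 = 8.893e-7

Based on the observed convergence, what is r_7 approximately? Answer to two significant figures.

First estimate the order: p ≈ ln(r_6/r_5) / ln(r_5/r_4) = ln(8.893e-7/5.773e-4)/ln(5.773e-4/1.471e-2) = ln(0.00154045)/ln(0.0392454) ≈ 2.0000.
Then r_7 ≈ r_6·(r_6/r_5)^p = 8.893e-7·(0.00154045)^2.0000 = 8.893e-7·2.37299e-06 ≈ 2.11e-12.

2.1e-12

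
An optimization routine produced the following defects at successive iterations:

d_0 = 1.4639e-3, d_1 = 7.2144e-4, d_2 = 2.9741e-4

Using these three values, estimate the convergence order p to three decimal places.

p ≈ ln(d_2/d_1) / ln(d_1/d_0)
  = ln(2.9741e-4/7.2144e-4) / ln(7.2144e-4/1.4639e-3)
  = ln(0.412245) / ln(0.492821)
  = -0.886137 / -0.707609 ≈ 1.252298

1.252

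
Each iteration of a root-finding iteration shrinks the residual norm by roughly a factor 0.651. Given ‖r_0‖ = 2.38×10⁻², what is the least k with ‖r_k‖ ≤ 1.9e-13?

60

After k steps, ‖r_k‖ ≈ 2.38×10⁻²·0.651^k.
Need 0.651^k ≤ 1.9e-13/2.38×10⁻² = 7.98319e-12.
k ≥ ln(7.98319e-12)/ln(0.651) = -25.5537/-0.42925 = 59.531.
Smallest integer k = 60.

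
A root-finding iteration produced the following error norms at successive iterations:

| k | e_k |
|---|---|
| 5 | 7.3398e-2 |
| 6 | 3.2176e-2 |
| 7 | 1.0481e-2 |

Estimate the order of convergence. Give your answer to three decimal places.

p ≈ ln(e_7/e_6) / ln(e_6/e_5)
  = ln(1.0481e-2/3.2176e-2) / ln(3.2176e-2/7.3398e-2)
  = ln(0.32574) / ln(0.438377)
  = -1.121656 / -0.824676 ≈ 1.360117

1.360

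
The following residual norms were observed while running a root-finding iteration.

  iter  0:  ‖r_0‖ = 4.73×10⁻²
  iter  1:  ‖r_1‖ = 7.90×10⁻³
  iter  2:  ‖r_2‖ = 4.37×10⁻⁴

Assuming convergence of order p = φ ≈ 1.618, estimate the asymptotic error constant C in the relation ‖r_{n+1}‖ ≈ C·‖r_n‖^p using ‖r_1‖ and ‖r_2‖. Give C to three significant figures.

1.10

C ≈ ‖r_2‖ / ‖r_1‖^1.618
  = 4.37×10⁻⁴ / (7.90×10⁻³)^1.618
  = 4.37×10⁻⁴ / 0.000396607 ≈ 1.1018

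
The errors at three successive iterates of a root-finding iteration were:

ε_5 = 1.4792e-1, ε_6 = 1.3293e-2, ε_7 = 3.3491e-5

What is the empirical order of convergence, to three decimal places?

p ≈ ln(ε_7/ε_6) / ln(ε_6/ε_5)
  = ln(3.3491e-5/1.3293e-2) / ln(1.3293e-2/1.4792e-1)
  = ln(0.00251945) / ln(0.0898661)
  = -5.983715 / -2.409434 ≈ 2.483453

2.483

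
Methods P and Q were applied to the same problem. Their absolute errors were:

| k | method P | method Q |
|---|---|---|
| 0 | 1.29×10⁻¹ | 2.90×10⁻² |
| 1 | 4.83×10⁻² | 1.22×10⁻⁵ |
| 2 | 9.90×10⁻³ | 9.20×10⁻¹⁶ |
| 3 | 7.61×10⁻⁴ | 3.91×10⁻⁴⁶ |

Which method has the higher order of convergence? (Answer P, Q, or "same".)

Method P: p ≈ ln(7.61×10⁻⁴/9.90×10⁻³)/ln(9.90×10⁻³/4.83×10⁻²) ≈ 1.62.
Method Q: p ≈ ln(3.91×10⁻⁴⁶/9.20×10⁻¹⁶)/ln(9.20×10⁻¹⁶/1.22×10⁻⁵) ≈ 3.00.
Method Q has the higher order (≈3.0 vs ≈1.6).

Q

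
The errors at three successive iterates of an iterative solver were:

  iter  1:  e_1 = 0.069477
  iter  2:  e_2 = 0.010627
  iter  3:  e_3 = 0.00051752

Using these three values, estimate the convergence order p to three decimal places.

1.610

p ≈ ln(e_3/e_2) / ln(e_2/e_1)
  = ln(0.00051752/0.010627) / ln(0.010627/0.069477)
  = ln(0.0486986) / ln(0.152957)
  = -3.022105 / -1.877598 ≈ 1.609559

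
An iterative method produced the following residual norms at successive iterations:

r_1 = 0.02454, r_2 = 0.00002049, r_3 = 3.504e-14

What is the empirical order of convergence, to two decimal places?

p ≈ ln(r_3/r_2) / ln(r_2/r_1)
  = ln(3.504e-14/0.00002049) / ln(0.00002049/0.02454)
  = ln(1.7101e-09) / ln(0.000834963)
  = -20.18671 / -7.08812 ≈ 2.84796

2.85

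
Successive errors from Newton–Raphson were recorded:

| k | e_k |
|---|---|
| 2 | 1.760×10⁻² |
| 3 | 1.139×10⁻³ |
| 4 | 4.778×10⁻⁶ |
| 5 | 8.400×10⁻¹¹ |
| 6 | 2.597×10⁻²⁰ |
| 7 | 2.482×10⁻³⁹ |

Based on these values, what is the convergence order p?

2

Consecutive ratios: e_7/e_6 = 2.482×10⁻³⁹/2.597×10⁻²⁰ = 9.55718e-20, e_6/e_5 = 2.597×10⁻²⁰/8.400×10⁻¹¹ = 3.09167e-10.
p ≈ ln(9.55718e-20)/ln(3.09167e-10) = -43.7944/-21.8971 ≈ 2.00.
So the convergence is quadratic (order 2).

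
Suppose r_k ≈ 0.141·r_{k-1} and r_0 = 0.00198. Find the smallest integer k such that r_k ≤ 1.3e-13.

After k steps, r_k ≈ 0.00198·0.141^k.
Need 0.141^k ≤ 1.3e-13/0.00198 = 6.56566e-11.
k ≥ ln(6.56566e-11)/ln(0.141) = -23.4466/-1.95900 = 11.969.
Smallest integer k = 12.

12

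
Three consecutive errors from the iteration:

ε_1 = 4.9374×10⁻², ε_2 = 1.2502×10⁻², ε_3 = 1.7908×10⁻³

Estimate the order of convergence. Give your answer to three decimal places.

p ≈ ln(ε_3/ε_2) / ln(ε_2/ε_1)
  = ln(1.7908×10⁻³/1.2502×10⁻²) / ln(1.2502×10⁻²/4.9374×10⁻²)
  = ln(0.143241) / ln(0.25321)
  = -1.943227 / -1.373536 ≈ 1.414762

1.415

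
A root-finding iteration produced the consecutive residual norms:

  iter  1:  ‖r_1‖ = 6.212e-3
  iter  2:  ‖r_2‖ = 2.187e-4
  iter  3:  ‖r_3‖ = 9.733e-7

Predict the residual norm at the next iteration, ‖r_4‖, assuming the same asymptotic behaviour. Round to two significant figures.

First estimate the order: p ≈ ln(‖r_3‖/‖r_2‖) / ln(‖r_2‖/‖r_1‖) = ln(9.733e-7/2.187e-4)/ln(2.187e-4/6.212e-3) = ln(0.00445039)/ln(0.0352061) ≈ 1.6180.
Then ‖r_4‖ ≈ ‖r_3‖·(‖r_3‖/‖r_2‖)^p = 9.733e-7·(0.00445039)^1.6180 = 9.733e-7·0.000156714 ≈ 1.525e-10.

1.5e-10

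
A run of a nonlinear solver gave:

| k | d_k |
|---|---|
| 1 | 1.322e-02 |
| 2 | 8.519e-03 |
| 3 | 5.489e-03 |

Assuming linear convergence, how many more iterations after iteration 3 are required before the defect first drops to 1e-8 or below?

31

Rate ρ ≈ d_3/d_2 = 5.489e-03/8.519e-03 = 0.6443.
After j more steps, d_{3+j} ≈ 5.489e-03·ρ^j; need ρ^j ≤ 1e-8/5.489e-03 = 1.82183e-06.
j ≥ ln(1.82183e-06)/ln(0.6443) = -13.2157/-0.43959 = 30.064.
So 31 more iterations are needed.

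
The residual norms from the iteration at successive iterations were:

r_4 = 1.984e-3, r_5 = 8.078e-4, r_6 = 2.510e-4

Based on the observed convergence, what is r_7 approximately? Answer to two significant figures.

5.5e-5

First estimate the order: p ≈ ln(r_6/r_5) / ln(r_5/r_4) = ln(2.510e-4/8.078e-4)/ln(8.078e-4/1.984e-3) = ln(0.31072)/ln(0.407157) ≈ 1.3008.
Then r_7 ≈ r_6·(r_6/r_5)^p = 2.510e-4·(0.31072)^1.3008 = 2.510e-4·0.218612 ≈ 5.487e-05.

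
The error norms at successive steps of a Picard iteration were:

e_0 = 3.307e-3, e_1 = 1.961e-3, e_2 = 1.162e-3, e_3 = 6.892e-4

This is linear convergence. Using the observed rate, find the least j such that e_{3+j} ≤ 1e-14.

Rate ρ ≈ e_3/e_2 = 6.892e-4/1.162e-3 = 0.5931.
After j more steps, e_{3+j} ≈ 6.892e-4·ρ^j; need ρ^j ≤ 1e-14/6.892e-4 = 1.45096e-11.
j ≥ ln(1.45096e-11)/ln(0.5931) = -24.9562/-0.52239 = 47.773.
So 48 more iterations are needed.

48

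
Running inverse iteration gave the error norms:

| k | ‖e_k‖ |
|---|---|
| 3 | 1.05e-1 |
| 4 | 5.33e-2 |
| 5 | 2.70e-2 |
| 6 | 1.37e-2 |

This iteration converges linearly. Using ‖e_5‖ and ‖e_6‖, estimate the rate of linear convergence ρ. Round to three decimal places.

0.507

ρ ≈ ‖e_6‖/‖e_5‖ = 1.37e-2/2.70e-2 = 0.50741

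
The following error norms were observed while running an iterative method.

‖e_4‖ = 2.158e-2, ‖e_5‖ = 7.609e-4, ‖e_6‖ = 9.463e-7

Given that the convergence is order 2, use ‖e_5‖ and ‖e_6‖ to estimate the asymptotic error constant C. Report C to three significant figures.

C ≈ ‖e_6‖ / ‖e_5‖^2
  = 9.463e-7 / (7.609e-4)^2
  = 9.463e-7 / 5.78969e-07 ≈ 1.6345

1.63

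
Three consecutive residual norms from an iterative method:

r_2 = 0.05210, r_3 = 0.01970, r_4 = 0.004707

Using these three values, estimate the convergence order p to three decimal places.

1.472

p ≈ ln(r_4/r_3) / ln(r_3/r_2)
  = ln(0.004707/0.01970) / ln(0.01970/0.05210)
  = ln(0.238934) / ln(0.378119)
  = -1.431568 / -0.972546 ≈ 1.471980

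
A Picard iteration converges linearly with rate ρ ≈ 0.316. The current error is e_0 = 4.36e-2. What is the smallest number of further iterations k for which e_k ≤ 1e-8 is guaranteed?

After k steps, e_k ≈ 4.36e-2·0.316^k.
Need 0.316^k ≤ 1e-8/4.36e-2 = 2.29358e-07.
k ≥ ln(2.29358e-07)/ln(0.316) = -15.2880/-1.15201 = 13.271.
Smallest integer k = 14.

14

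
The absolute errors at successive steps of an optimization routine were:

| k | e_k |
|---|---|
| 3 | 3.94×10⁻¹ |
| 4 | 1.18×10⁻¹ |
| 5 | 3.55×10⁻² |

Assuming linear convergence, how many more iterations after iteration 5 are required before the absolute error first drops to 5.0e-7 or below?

10

Rate ρ ≈ e_5/e_4 = 3.55×10⁻²/1.18×10⁻¹ = 0.3008.
After j more steps, e_{5+j} ≈ 3.55×10⁻²·ρ^j; need ρ^j ≤ 5.0e-7/3.55×10⁻² = 1.40845e-05.
j ≥ ln(1.40845e-05)/ln(0.3008) = -11.1704/-1.20131 = 9.299.
So 10 more iterations are needed.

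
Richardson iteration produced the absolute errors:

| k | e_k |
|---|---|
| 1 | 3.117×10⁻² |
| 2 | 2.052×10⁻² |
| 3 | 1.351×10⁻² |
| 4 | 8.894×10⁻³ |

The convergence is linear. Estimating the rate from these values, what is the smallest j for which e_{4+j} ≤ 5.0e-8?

Rate ρ ≈ e_4/e_3 = 8.894×10⁻³/1.351×10⁻² = 0.6583.
After j more steps, e_{4+j} ≈ 8.894×10⁻³·ρ^j; need ρ^j ≤ 5.0e-8/8.894×10⁻³ = 5.62177e-06.
j ≥ ln(5.62177e-06)/ln(0.6583) = -12.0889/-0.41809 = 28.915.
So 29 more iterations are needed.

29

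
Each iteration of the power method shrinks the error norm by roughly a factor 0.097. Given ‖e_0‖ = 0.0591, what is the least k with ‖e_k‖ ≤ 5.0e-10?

After k steps, ‖e_k‖ ≈ 0.0591·0.097^k.
Need 0.097^k ≤ 5.0e-10/0.0591 = 8.46024e-09.
k ≥ ln(8.46024e-09)/ln(0.097) = -18.5879/-2.33304 = 7.967.
Smallest integer k = 8.

8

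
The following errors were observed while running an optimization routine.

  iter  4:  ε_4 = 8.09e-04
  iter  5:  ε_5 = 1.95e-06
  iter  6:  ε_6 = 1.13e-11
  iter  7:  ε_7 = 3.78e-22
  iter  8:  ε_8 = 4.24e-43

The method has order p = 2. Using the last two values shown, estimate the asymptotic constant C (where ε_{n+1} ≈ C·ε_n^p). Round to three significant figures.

2.97

C ≈ ε_8 / ε_7^2
  = 4.24e-43 / (3.78e-22)^2
  = 4.24e-43 / 1.42884e-43 ≈ 2.9674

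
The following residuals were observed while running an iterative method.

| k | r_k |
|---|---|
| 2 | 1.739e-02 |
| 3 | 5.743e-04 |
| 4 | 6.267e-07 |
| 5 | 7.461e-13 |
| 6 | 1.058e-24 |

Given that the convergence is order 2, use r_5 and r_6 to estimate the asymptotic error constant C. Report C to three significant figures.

C ≈ r_6 / r_5^2
  = 1.058e-24 / (7.461e-13)^2
  = 1.058e-24 / 5.56665e-25 ≈ 1.9006

1.90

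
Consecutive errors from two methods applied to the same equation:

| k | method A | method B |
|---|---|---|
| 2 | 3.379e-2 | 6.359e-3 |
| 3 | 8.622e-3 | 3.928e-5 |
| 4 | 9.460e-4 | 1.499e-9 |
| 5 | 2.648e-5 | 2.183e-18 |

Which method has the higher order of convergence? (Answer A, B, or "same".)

B

Method A: p ≈ ln(2.648e-5/9.460e-4)/ln(9.460e-4/8.622e-3) ≈ 1.62.
Method B: p ≈ ln(2.183e-18/1.499e-9)/ln(1.499e-9/3.928e-5) ≈ 2.00.
Method B has the higher order (≈2.0 vs ≈1.6).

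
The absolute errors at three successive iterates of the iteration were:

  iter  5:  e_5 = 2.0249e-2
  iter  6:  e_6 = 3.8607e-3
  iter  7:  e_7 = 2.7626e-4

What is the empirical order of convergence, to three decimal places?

1.591

p ≈ ln(e_7/e_6) / ln(e_6/e_5)
  = ln(2.7626e-4/3.8607e-3) / ln(3.8607e-3/2.0249e-2)
  = ln(0.071557) / ln(0.190661)
  = -2.637261 / -1.657258 ≈ 1.591340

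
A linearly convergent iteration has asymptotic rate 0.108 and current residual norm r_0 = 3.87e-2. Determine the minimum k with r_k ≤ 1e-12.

11

After k steps, r_k ≈ 3.87e-2·0.108^k.
Need 0.108^k ≤ 1e-12/3.87e-2 = 2.58398e-11.
k ≥ ln(2.58398e-11)/ln(0.108) = -24.3791/-2.22562 = 10.954.
Smallest integer k = 11.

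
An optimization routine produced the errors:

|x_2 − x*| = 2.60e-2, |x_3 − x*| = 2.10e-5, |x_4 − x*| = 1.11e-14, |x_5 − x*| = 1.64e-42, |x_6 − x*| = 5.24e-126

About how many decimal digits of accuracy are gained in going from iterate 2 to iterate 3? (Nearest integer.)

3

Digits gained ≈ log₁₀(|x_2 − x*|/|x_3 − x*|) = log₁₀(2.60e-2/2.10e-5) = log₁₀(1238.1) ≈ 3.093.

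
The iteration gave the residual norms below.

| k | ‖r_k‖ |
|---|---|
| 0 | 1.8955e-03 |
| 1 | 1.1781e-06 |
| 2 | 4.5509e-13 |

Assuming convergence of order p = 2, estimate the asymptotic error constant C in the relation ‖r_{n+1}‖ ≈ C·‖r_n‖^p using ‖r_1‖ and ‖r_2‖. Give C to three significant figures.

C ≈ ‖r_2‖ / ‖r_1‖^2
  = 4.5509e-13 / (1.1781e-06)^2
  = 4.5509e-13 / 1.38792e-12 ≈ 0.32789

0.328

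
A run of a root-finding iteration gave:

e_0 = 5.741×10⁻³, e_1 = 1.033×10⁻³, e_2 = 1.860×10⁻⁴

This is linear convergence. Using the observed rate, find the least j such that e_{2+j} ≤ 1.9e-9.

7

Rate ρ ≈ e_2/e_1 = 1.860×10⁻⁴/1.033×10⁻³ = 0.1801.
After j more steps, e_{2+j} ≈ 1.860×10⁻⁴·ρ^j; need ρ^j ≤ 1.9e-9/1.860×10⁻⁴ = 1.02151e-05.
j ≥ ln(1.02151e-05)/ln(0.1801) = -11.4916/-1.71424 = 6.704.
So 7 more iterations are needed.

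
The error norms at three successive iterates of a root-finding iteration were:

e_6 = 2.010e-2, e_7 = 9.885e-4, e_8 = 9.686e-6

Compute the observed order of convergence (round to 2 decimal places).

p ≈ ln(e_8/e_7) / ln(e_7/e_6)
  = ln(9.686e-6/9.885e-4) / ln(9.885e-4/2.010e-2)
  = ln(0.00979868) / ln(0.0491791)
  = -4.62551 / -3.01229 ≈ 1.53555

1.54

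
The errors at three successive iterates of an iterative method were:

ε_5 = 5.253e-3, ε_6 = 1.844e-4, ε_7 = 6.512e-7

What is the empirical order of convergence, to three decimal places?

p ≈ ln(ε_7/ε_6) / ln(ε_6/ε_5)
  = ln(6.512e-7/1.844e-4) / ln(1.844e-4/5.253e-3)
  = ln(0.00353145) / ln(0.0351038)
  = -5.646047 / -3.349446 ≈ 1.685666

1.686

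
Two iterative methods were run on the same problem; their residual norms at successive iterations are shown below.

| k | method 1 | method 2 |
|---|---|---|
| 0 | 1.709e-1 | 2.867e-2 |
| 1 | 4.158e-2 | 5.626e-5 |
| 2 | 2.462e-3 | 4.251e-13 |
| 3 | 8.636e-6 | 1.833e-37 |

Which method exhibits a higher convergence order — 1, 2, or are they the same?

Method 1: p ≈ ln(8.636e-6/2.462e-3)/ln(2.462e-3/4.158e-2) ≈ 2.00.
Method 2: p ≈ ln(1.833e-37/4.251e-13)/ln(4.251e-13/5.626e-5) ≈ 3.00.
Method 2 has the higher order (≈3.0 vs ≈2.0).

2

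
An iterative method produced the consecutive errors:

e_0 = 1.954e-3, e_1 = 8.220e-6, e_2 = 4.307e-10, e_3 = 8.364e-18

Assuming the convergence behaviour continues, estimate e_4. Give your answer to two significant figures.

First estimate the order: p ≈ ln(e_3/e_2) / ln(e_2/e_1) = ln(8.364e-18/4.307e-10)/ln(4.307e-10/8.220e-6) = ln(1.94195e-08)/ln(5.23966e-05) ≈ 1.8015.
Then e_4 ≈ e_3·(e_3/e_2)^p = 8.364e-18·(1.94195e-08)^1.8015 = 8.364e-18·1.28015e-14 ≈ 1.071e-31.

1.1e-31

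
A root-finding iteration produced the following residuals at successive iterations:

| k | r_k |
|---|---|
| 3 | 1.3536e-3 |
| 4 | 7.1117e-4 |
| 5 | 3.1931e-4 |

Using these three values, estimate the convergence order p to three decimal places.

1.244

p ≈ ln(r_5/r_4) / ln(r_4/r_3)
  = ln(3.1931e-4/7.1117e-4) / ln(7.1117e-4/1.3536e-3)
  = ln(0.448993) / ln(0.525392)
  = -0.800748 / -0.643611 ≈ 1.244149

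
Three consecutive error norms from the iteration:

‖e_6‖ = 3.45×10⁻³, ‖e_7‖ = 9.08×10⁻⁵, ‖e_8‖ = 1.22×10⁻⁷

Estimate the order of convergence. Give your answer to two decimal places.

p ≈ ln(‖e_8‖/‖e_7‖) / ln(‖e_7‖/‖e_6‖)
  = ln(1.22×10⁻⁷/9.08×10⁻⁵) / ln(9.08×10⁻⁵/3.45×10⁻³)
  = ln(0.00134361) / ln(0.0263188)
  = -6.61240 / -3.63747 ≈ 1.81786

1.82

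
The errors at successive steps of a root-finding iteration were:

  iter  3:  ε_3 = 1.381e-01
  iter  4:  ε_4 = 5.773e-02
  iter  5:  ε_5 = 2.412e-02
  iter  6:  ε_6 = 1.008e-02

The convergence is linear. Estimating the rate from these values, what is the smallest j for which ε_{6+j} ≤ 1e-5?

Rate ρ ≈ ε_6/ε_5 = 1.008e-02/2.412e-02 = 0.4179.
After j more steps, ε_{6+j} ≈ 1.008e-02·ρ^j; need ρ^j ≤ 1e-5/1.008e-02 = 0.000992063.
j ≥ ln(0.000992063)/ln(0.4179) = -6.9157/-0.87251 = 7.926.
So 8 more iterations are needed.

8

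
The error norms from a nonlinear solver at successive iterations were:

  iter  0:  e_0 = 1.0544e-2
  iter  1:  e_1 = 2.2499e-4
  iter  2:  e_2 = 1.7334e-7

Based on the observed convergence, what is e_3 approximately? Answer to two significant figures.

First estimate the order: p ≈ ln(e_2/e_1) / ln(e_1/e_0) = ln(1.7334e-7/2.2499e-4)/ln(2.2499e-4/1.0544e-2) = ln(0.000770434)/ln(0.0213382) ≈ 1.8633.
Then e_3 ≈ e_2·(e_2/e_1)^p = 1.7334e-7·(0.000770434)^1.8633 = 1.7334e-7·1.58145e-06 ≈ 2.741e-13.

2.7e-13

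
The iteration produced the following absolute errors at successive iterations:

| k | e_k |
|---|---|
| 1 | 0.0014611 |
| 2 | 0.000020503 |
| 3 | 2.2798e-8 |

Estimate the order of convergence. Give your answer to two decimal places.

1.59

p ≈ ln(e_3/e_2) / ln(e_2/e_1)
  = ln(2.2798e-8/0.000020503) / ln(0.000020503/0.0014611)
  = ln(0.00111193) / ln(0.0140326)
  = -6.80166 / -4.26637 ≈ 1.59425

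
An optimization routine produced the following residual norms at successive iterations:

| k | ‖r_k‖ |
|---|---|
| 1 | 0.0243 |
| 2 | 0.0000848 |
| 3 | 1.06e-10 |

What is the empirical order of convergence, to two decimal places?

p ≈ ln(‖r_3‖/‖r_2‖) / ln(‖r_2‖/‖r_1‖)
  = ln(1.06e-10/0.0000848) / ln(0.0000848/0.0243)
  = ln(1.25e-06) / ln(0.00348971)
  = -13.59237 / -5.65794 ≈ 2.40235

2.40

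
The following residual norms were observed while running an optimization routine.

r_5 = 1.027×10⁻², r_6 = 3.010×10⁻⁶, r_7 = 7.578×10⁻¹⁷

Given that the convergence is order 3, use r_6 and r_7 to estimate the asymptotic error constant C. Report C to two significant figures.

C ≈ r_7 / r_6^3
  = 7.578×10⁻¹⁷ / (3.010×10⁻⁶)^3
  = 7.578×10⁻¹⁷ / 2.72709e-17 ≈ 2.7788

2.8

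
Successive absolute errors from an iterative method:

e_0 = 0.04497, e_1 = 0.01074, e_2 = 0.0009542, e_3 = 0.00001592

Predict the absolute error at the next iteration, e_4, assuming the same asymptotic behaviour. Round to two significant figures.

1.6e-8

First estimate the order: p ≈ ln(e_3/e_2) / ln(e_2/e_1) = ln(0.00001592/0.0009542)/ln(0.0009542/0.01074) = ln(0.0166841)/ln(0.0888454) ≈ 1.6908.
Then e_4 ≈ e_3·(e_3/e_2)^p = 0.00001592·(0.0166841)^1.6908 = 0.00001592·0.000986892 ≈ 1.571e-08.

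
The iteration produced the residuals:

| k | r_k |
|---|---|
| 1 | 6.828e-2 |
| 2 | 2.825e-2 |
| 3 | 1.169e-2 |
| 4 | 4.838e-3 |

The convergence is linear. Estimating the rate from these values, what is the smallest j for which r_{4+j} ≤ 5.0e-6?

Rate ρ ≈ r_4/r_3 = 4.838e-3/1.169e-2 = 0.4139.
After j more steps, r_{4+j} ≈ 4.838e-3·ρ^j; need ρ^j ≤ 5.0e-6/4.838e-3 = 0.00103348.
j ≥ ln(0.00103348)/ln(0.4139) = -6.8748/-0.88213 = 7.793.
So 8 more iterations are needed.

8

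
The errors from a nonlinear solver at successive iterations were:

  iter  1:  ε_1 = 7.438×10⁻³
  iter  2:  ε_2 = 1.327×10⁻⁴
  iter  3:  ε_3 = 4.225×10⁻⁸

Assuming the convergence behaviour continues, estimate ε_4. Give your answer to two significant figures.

4.3e-15

First estimate the order: p ≈ ln(ε_3/ε_2) / ln(ε_2/ε_1) = ln(4.225×10⁻⁸/1.327×10⁻⁴)/ln(1.327×10⁻⁴/7.438×10⁻³) = ln(0.000318387)/ln(0.0178408) ≈ 1.9999.
Then ε_4 ≈ ε_3·(ε_3/ε_2)^p = 4.225×10⁻⁸·(0.000318387)^1.9999 = 4.225×10⁻⁸·1.01452e-07 ≈ 4.286e-15.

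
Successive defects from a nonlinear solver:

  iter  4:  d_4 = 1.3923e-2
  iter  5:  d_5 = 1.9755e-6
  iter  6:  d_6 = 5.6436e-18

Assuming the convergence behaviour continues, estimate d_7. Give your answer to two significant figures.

First estimate the order: p ≈ ln(d_6/d_5) / ln(d_5/d_4) = ln(5.6436e-18/1.9755e-6)/ln(1.9755e-6/1.3923e-2) = ln(2.8568e-12)/ln(0.000141888) ≈ 3.0000.
Then d_7 ≈ d_6·(d_6/d_5)^p = 5.6436e-18·(2.8568e-12)^3.0000 = 5.6436e-18·2.33152e-35 ≈ 1.316e-52.

1.3e-52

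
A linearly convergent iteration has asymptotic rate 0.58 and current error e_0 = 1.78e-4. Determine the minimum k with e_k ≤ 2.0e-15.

47

After k steps, e_k ≈ 1.78e-4·0.58^k.
Need 0.58^k ≤ 2.0e-15/1.78e-4 = 1.1236e-11.
k ≥ ln(1.1236e-11)/ln(0.58) = -25.2119/-0.54473 = 46.283.
Smallest integer k = 47.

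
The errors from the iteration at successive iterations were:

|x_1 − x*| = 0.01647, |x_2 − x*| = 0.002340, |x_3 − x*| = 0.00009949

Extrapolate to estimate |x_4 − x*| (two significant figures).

6.0e-7

First estimate the order: p ≈ ln(|x_3 − x*|/|x_2 − x*|) / ln(|x_2 − x*|/|x_1 − x*|) = ln(0.00009949/0.002340)/ln(0.002340/0.01647) = ln(0.0425171)/ln(0.142077) ≈ 1.6183.
Then |x_4 − x*| ≈ |x_3 − x*|·(|x_3 − x*|/|x_2 − x*|)^p = 0.00009949·(0.0425171)^1.6183 = 0.00009949·0.00603399 ≈ 6.003e-07.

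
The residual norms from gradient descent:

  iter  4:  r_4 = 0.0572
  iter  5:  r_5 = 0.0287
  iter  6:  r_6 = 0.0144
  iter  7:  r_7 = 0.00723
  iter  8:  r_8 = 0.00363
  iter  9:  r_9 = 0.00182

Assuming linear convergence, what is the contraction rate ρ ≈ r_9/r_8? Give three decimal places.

ρ ≈ r_9/r_8 = 0.00182/0.00363 = 0.50138

0.501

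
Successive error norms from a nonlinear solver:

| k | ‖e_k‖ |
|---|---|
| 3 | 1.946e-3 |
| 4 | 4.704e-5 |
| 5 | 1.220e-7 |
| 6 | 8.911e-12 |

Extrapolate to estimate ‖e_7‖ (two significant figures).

First estimate the order: p ≈ ln(‖e_6‖/‖e_5‖) / ln(‖e_5‖/‖e_4‖) = ln(8.911e-12/1.220e-7)/ln(1.220e-7/4.704e-5) = ln(7.3041e-05)/ln(0.00259354) ≈ 1.5995.
Then ‖e_7‖ ≈ ‖e_6‖·(‖e_6‖/‖e_5‖)^p = 8.911e-12·(7.3041e-05)^1.5995 = 8.911e-12·2.41977e-07 ≈ 2.156e-18.

2.2e-18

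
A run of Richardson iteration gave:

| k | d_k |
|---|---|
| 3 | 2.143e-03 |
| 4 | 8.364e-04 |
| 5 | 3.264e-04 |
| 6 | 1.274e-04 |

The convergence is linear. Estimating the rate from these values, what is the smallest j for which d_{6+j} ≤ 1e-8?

11

Rate ρ ≈ d_6/d_5 = 1.274e-04/3.264e-04 = 0.3903.
After j more steps, d_{6+j} ≈ 1.274e-04·ρ^j; need ρ^j ≤ 1e-8/1.274e-04 = 7.84929e-05.
j ≥ ln(7.84929e-05)/ln(0.3903) = -9.4525/-0.94084 = 10.047.
So 11 more iterations are needed.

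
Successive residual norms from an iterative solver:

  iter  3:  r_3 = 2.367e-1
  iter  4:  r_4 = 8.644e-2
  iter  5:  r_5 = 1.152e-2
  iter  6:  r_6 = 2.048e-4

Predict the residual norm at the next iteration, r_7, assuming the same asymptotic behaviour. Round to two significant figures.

6.5e-8

First estimate the order: p ≈ ln(r_6/r_5) / ln(r_5/r_4) = ln(2.048e-4/1.152e-2)/ln(1.152e-2/8.644e-2) = ln(0.0177778)/ln(0.133272) ≈ 1.9995.
Then r_7 ≈ r_6·(r_6/r_5)^p = 2.048e-4·(0.0177778)^1.9995 = 2.048e-4·0.000316688 ≈ 6.486e-08.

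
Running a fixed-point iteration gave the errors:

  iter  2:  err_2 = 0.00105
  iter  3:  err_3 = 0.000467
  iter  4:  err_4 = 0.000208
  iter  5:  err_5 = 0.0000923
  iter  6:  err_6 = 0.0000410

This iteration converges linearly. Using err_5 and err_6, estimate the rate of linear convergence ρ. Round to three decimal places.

ρ ≈ err_6/err_5 = 0.0000410/0.0000923 = 0.44420

0.444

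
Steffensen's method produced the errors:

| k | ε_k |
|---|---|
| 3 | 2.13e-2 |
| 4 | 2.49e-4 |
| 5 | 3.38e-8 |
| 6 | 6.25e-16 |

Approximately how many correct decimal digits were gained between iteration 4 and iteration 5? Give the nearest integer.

Digits gained ≈ log₁₀(ε_4/ε_5) = log₁₀(2.49e-4/3.38e-8) = log₁₀(7366.86) ≈ 3.867.

4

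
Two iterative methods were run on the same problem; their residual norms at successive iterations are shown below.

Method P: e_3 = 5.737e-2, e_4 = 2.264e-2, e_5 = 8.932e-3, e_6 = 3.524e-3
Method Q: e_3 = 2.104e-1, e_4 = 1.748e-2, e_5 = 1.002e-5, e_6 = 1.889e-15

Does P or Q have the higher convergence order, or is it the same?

Q

Method P: p ≈ ln(3.524e-3/8.932e-3)/ln(8.932e-3/2.264e-2) ≈ 1.00.
Method Q: p ≈ ln(1.889e-15/1.002e-5)/ln(1.002e-5/1.748e-2) ≈ 3.00.
Method Q has the higher order (≈3.0 vs ≈1.0).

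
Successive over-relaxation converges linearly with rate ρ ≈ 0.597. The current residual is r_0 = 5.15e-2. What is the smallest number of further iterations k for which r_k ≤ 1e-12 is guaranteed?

48

After k steps, r_k ≈ 5.15e-2·0.597^k.
Need 0.597^k ≤ 1e-12/5.15e-2 = 1.94175e-11.
k ≥ ln(1.94175e-11)/ln(0.597) = -24.6648/-0.51584 = 47.815.
Smallest integer k = 48.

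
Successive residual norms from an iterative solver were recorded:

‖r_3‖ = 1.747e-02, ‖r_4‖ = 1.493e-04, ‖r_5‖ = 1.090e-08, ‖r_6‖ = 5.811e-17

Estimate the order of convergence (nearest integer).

Consecutive ratios: ‖r_6‖/‖r_5‖ = 5.811e-17/1.090e-08 = 5.33119e-09, ‖r_5‖/‖r_4‖ = 1.090e-08/1.493e-04 = 7.30074e-05.
p ≈ ln(5.33119e-09)/ln(7.30074e-05) = -19.0497/-9.5250 ≈ 2.00.
So the convergence is quadratic (order 2).

2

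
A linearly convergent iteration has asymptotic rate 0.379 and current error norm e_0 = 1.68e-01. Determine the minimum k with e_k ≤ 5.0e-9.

After k steps, e_k ≈ 1.68e-01·0.379^k.
Need 0.379^k ≤ 5.0e-9/1.68e-01 = 2.97619e-08.
k ≥ ln(2.97619e-08)/ln(0.379) = -17.3300/-0.97022 = 17.862.
Smallest integer k = 18.

18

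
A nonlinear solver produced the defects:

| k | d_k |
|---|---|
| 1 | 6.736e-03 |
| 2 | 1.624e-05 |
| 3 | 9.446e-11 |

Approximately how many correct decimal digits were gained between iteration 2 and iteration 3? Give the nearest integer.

5

Digits gained ≈ log₁₀(d_2/d_3) = log₁₀(1.624e-05/9.446e-11) = log₁₀(171925) ≈ 5.235.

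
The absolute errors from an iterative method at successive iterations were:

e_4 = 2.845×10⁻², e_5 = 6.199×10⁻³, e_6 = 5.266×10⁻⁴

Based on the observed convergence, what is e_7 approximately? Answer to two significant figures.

9.7e-6

First estimate the order: p ≈ ln(e_6/e_5) / ln(e_5/e_4) = ln(5.266×10⁻⁴/6.199×10⁻³)/ln(6.199×10⁻³/2.845×10⁻²) = ln(0.0849492)/ln(0.217891) ≈ 1.6182.
Then e_7 ≈ e_6·(e_6/e_5)^p = 5.266×10⁻⁴·(0.0849492)^1.6182 = 5.266×10⁻⁴·0.0184997 ≈ 9.742e-06.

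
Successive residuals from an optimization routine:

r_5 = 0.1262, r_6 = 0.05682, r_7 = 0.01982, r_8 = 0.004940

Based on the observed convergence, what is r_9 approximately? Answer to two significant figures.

7.9e-4

First estimate the order: p ≈ ln(r_8/r_7) / ln(r_7/r_6) = ln(0.004940/0.01982)/ln(0.01982/0.05682) = ln(0.249243)/ln(0.348821) ≈ 1.3192.
Then r_9 ≈ r_8·(r_8/r_7)^p = 0.004940·(0.249243)^1.3192 = 0.004940·0.159965 ≈ 0.0007902.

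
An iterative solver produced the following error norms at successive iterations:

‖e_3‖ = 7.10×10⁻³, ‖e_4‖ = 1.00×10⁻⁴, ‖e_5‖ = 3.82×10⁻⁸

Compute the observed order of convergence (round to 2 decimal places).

p ≈ ln(‖e_5‖/‖e_4‖) / ln(‖e_4‖/‖e_3‖)
  = ln(3.82×10⁻⁸/1.00×10⁻⁴) / ln(1.00×10⁻⁴/7.10×10⁻³)
  = ln(0.000382) / ln(0.0140845)
  = -7.87009 / -4.26268 ≈ 1.84628

1.85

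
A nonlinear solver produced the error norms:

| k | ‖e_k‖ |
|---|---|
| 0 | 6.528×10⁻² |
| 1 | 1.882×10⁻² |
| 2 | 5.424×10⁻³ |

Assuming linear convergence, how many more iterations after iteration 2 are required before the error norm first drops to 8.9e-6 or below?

Rate ρ ≈ ‖e_2‖/‖e_1‖ = 5.424×10⁻³/1.882×10⁻² = 0.2882.
After j more steps, ‖e_{2+j}‖ ≈ 5.424×10⁻³·ρ^j; need ρ^j ≤ 8.9e-6/5.424×10⁻³ = 0.00164086.
j ≥ ln(0.00164086)/ln(0.2882) = -6.4125/-1.24410 = 5.154.
So 6 more iterations are needed.

6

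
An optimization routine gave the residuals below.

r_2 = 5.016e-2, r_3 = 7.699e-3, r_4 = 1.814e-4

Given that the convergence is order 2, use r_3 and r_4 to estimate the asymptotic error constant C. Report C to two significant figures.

C ≈ r_4 / r_3^2
  = 1.814e-4 / (7.699e-3)^2
  = 1.814e-4 / 5.92746e-05 ≈ 3.0603

3.1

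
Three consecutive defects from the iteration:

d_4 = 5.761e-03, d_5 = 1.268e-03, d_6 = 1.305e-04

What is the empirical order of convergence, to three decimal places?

1.502

p ≈ ln(d_6/d_5) / ln(d_5/d_4)
  = ln(1.305e-04/1.268e-03) / ln(1.268e-03/5.761e-03)
  = ln(0.102918) / ln(0.220101)
  = -2.273823 / -1.513669 ≈ 1.502193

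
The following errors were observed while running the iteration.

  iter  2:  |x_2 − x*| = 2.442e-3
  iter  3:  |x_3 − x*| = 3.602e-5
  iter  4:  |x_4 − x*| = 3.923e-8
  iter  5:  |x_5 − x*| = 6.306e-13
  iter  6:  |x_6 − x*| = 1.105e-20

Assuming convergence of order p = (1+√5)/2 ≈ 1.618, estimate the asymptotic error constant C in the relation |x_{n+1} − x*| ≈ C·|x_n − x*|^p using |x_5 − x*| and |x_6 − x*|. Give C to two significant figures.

C ≈ |x_6 − x*| / |x_5 − x*|^1.618
  = 1.105e-20 / (6.306e-13)^1.618
  = 1.105e-20 / 1.81971e-20 ≈ 0.60724

0.61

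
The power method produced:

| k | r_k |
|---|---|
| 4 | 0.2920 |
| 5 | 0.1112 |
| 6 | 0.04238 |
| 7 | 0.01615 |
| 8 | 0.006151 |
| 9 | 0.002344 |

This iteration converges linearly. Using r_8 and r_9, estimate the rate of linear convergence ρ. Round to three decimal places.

ρ ≈ r_9/r_8 = 0.002344/0.006151 = 0.38108

0.381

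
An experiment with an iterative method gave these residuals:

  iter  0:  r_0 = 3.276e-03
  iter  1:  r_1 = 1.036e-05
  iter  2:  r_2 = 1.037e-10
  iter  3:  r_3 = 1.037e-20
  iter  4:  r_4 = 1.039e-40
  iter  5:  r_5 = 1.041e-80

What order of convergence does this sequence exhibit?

Consecutive ratios: r_5/r_4 = 1.041e-80/1.039e-40 = 1.00192e-40, r_4/r_3 = 1.039e-40/1.037e-20 = 1.00193e-20.
p ≈ ln(1.00192e-40)/ln(1.00193e-20) = -92.1015/-46.0498 ≈ 2.00.
So the convergence is quadratic (order 2).

2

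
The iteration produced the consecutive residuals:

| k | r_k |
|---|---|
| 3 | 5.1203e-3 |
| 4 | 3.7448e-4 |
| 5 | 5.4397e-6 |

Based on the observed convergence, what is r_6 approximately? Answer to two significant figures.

5.8e-9

First estimate the order: p ≈ ln(r_5/r_4) / ln(r_4/r_3) = ln(5.4397e-6/3.7448e-4)/ln(3.7448e-4/5.1203e-3) = ln(0.014526)/ln(0.0731363) ≈ 1.6180.
Then r_6 ≈ r_5·(r_5/r_4)^p = 5.4397e-6·(0.014526)^1.6180 = 5.4397e-6·0.00106256 ≈ 5.78e-09.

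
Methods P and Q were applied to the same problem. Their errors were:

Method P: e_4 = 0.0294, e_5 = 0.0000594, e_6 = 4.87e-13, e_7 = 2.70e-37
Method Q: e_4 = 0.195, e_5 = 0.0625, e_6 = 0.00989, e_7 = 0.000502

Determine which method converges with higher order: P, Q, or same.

Method P: p ≈ ln(2.70e-37/4.87e-13)/ln(4.87e-13/0.0000594) ≈ 3.00.
Method Q: p ≈ ln(0.000502/0.00989)/ln(0.00989/0.0625) ≈ 1.62.
Method P has the higher order (≈3.0 vs ≈1.6).

P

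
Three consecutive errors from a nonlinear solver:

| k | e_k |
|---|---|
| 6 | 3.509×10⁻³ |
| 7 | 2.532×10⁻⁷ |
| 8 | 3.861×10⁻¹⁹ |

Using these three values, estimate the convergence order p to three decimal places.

p ≈ ln(e_8/e_7) / ln(e_7/e_6)
  = ln(3.861×10⁻¹⁹/2.532×10⁻⁷) / ln(2.532×10⁻⁷/3.509×10⁻³)
  = ln(1.52488e-12) / ln(7.21573e-05)
  = -27.209105 / -9.536662 ≈ 2.853106

2.853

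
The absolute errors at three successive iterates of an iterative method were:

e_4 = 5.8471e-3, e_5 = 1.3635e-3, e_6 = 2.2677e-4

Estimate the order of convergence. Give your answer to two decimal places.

1.23

p ≈ ln(e_6/e_5) / ln(e_5/e_4)
  = ln(2.2677e-4/1.3635e-3) / ln(1.3635e-3/5.8471e-3)
  = ln(0.166315) / ln(0.233193)
  = -1.79387 / -1.45589 ≈ 1.23215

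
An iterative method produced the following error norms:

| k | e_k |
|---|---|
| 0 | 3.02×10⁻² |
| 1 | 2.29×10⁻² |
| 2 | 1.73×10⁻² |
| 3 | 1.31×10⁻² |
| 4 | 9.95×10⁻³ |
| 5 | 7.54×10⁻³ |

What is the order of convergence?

Consecutive ratios: e_5/e_4 = 7.54×10⁻³/9.95×10⁻³ = 0.757789, e_4/e_3 = 9.95×10⁻³/1.31×10⁻² = 0.759542.
p ≈ ln(0.757789)/ln(0.759542) = -0.2774/-0.2750 ≈ 1.01.
So the convergence is linear (order 1).

1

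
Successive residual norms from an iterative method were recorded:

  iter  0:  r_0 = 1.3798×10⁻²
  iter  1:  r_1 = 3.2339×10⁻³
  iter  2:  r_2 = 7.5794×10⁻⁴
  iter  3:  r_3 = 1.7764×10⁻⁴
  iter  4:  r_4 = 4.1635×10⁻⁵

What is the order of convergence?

1

Consecutive ratios: r_4/r_3 = 4.1635×10⁻⁵/1.7764×10⁻⁴ = 0.234379, r_3/r_2 = 1.7764×10⁻⁴/7.5794×10⁻⁴ = 0.234372.
p ≈ ln(0.234379)/ln(0.234372) = -1.4508/-1.4508 ≈ 1.00.
So the convergence is linear (order 1).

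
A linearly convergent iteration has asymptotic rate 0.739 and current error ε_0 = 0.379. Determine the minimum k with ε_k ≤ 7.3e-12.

After k steps, ε_k ≈ 0.379·0.739^k.
Need 0.739^k ≤ 7.3e-12/0.379 = 1.92612e-11.
k ≥ ln(1.92612e-11)/ln(0.739) = -24.6729/-0.30246 = 81.574.
Smallest integer k = 82.

82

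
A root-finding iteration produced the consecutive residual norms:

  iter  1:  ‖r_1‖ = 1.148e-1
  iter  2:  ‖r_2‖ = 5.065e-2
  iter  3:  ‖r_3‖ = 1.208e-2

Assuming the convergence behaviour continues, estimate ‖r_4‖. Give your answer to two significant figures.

9.8e-4

First estimate the order: p ≈ ln(‖r_3‖/‖r_2‖) / ln(‖r_2‖/‖r_1‖) = ln(1.208e-2/5.065e-2)/ln(5.065e-2/1.148e-1) = ln(0.2385)/ln(0.441202) ≈ 1.7518.
Then ‖r_4‖ ≈ ‖r_3‖·(‖r_3‖/‖r_2‖)^p = 1.208e-2·(0.2385)^1.7518 = 1.208e-2·0.0811866 ≈ 0.0009807.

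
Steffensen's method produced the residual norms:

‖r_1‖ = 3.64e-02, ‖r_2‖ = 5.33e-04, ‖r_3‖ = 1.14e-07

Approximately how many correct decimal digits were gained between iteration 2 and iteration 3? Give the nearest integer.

Digits gained ≈ log₁₀(‖r_2‖/‖r_3‖) = log₁₀(5.33e-04/1.14e-07) = log₁₀(4675.44) ≈ 3.670.

4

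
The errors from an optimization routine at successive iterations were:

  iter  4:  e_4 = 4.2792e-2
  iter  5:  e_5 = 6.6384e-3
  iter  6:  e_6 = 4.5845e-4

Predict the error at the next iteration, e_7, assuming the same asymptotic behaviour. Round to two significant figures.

First estimate the order: p ≈ ln(e_6/e_5) / ln(e_5/e_4) = ln(4.5845e-4/6.6384e-3)/ln(6.6384e-3/4.2792e-2) = ln(0.0690603)/ln(0.155132) ≈ 1.4343.
Then e_7 ≈ e_6·(e_6/e_5)^p = 4.5845e-4·(0.0690603)^1.4343 = 4.5845e-4·0.0216324 ≈ 9.917e-06.

9.9e-6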